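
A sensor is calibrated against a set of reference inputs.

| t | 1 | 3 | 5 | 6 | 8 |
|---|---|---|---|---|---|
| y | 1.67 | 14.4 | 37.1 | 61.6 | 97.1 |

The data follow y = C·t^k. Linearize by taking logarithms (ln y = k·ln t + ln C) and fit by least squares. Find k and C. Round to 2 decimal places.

Linearized form: ln y = k·ln t + ln C. From the 5 transformed points,
Σln t = 6.5793, Σ(ln t)² = 11.3317, Σln y = 15.4901, Σln t·ln y = 25.6444.
Equations: 11.3317·k + 6.5793·ln C = 25.6444;  6.5793·k + 5·ln C = 15.4901.
Slope k = (n·Σln t·ln y − Σln t·Σln y)/(n·Σ(ln t)² − (Σln t)²) = (5·25.6444 − 6.5793·15.4901)/13.3720 = 1.96744; ln C = (Σln y − k·Σln t)/n = 0.50915, so C = exp(0.50915) = 1.66388.

k = 1.97, C = 1.66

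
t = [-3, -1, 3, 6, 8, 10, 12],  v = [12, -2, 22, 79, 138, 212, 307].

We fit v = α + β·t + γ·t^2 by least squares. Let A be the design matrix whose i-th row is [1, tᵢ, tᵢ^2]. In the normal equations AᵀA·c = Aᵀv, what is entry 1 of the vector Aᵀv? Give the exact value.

768

Entry 1 ↔ basis 1, so (Aᵀv)_{1} = Σᵢ vᵢ = (1)·(12) + (1)·(-2) + (1)·(22) + (1)·(79) + (1)·(138) + (1)·(212) + (1)·(307) = 768.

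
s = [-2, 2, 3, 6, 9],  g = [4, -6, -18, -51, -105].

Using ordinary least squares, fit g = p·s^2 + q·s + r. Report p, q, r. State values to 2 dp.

p = -0.99, q = -3.01, r = 2.08

AᵀA·[p, q, r]ᵀ = Aᵀg reads: 7970·p + 972·q + 134·r = -10511;  972·p + 134·q + 18·r = -1325;  134·p + 18·q + 5·r = -176.
(Σs^2·s^2 = 7970, Σs^2·s = 972, Σs^2 = 134, Σs·s = 134, Σs = 18, Σ1 = 5, Σs^2·g = -10511, Σs·g = -1325, Σg = -176.)
Inverting the 3×3 Gram matrix, [p, q, r]ᵀ = [-52041/52754, -158885/52754, 54872/26377]ᵀ.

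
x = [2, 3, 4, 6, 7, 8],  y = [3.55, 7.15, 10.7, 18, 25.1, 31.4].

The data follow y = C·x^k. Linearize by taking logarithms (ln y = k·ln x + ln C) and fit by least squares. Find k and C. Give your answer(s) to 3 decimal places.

Linearized form: ln y = k·ln x + ln C. From the 6 transformed points,
XᵀX = [[14.9303, 8.9952]; [8.9952, 6]], rhs = [24.9428, 15.1644]ᵀ  (here Σln x = 8.9952, Σ(ln x)² = 14.9303, Σln y = 15.1644, Σln x·ln y = 24.9428).
Solving (det = 8.6686): k = 1.52864, ln C = 0.23566, so C = exp(0.23566) = 1.26575.

k = 1.529, C = 1.266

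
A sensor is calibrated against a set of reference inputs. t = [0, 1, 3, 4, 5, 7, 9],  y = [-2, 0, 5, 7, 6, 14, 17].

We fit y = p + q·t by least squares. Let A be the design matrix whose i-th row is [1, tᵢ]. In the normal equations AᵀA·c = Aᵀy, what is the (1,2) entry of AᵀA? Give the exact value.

Row 1 ↔ basis 1, column 2 ↔ basis t, so (AᵀA)_{1,2} = Σᵢ t = (1)·(0) + (1)·(1) + (1)·(3) + (1)·(4) + (1)·(5) + (1)·(7) + (1)·(9) = 29.

29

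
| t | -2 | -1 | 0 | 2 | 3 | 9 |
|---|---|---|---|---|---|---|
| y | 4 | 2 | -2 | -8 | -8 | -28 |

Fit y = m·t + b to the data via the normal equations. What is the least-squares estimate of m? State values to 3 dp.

Compute the Gram sums: Σt·t = 99, Σt = 11, Σ1 = 6.
Moment sums: Σt·y = -302, Σy = -40.
MᵀM·[m, b]ᵀ = Mᵀy becomes [[99, 11]; [11, 6]]·[m, b]ᵀ = [-302, -40]ᵀ.
Determinant 99·6 − 11² = 473.
m = ((-302)·6 − 11·(-40))/473 = -1372/473; b = (99·(-40) − 11·(-302))/473 = -58/43.

m = -2.901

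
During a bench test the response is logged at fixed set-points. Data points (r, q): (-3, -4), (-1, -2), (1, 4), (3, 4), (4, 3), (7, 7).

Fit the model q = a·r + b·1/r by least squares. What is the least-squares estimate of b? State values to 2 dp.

The normal system MᵀM·[a, b]ᵀ = Mᵀq is [[85, 6]; [6, 16265/7056]]·[a, b]ᵀ = [91, 125/12]ᵀ.
det = 85·(16265/7056) − 6² = 1128509/7056.
a = (91·(16265/7056) − 6·(125/12))/(1128509/7056) = 1039115/1128509; b = (85·(125/12) − 6·91)/(1128509/7056) = 2394924/1128509.

b = 2.12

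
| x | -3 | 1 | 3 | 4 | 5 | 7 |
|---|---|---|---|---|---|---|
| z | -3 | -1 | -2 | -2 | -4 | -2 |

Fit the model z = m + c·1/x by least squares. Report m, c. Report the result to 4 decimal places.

Forming MᵀM = [[6, 223/140]; [223/140, 237281/176400]] and Mᵀz = [-14, -473/210]ᵀ gives MᵀM·[m, c]ᵀ = Mᵀz.
Eliminating c: (237281/176400)·(row 1) − (223/140)·(row 2) gives (13015/2352)·m = (237281/176400)·(-14) − (223/140)·(-473/210) = -134453/8820, so m = -537812/195225.
Then c = ((-473/210) − (223/140)·(-537812/195225))/(237281/176400) = 20664/13015.

m = -2.7548, c = 1.5877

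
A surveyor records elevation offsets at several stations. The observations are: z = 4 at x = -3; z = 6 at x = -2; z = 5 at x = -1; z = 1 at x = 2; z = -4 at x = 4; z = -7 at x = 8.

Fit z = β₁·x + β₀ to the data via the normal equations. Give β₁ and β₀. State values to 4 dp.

β₁ = -1.2099, β₀ = 2.4466

From the data, Σx·x = 98, Σx = 8, Σ1 = 6.
For Aᵀz: Σx·z = -99, Σz = 5.
Eliminating β₀: 6·(row 1) − 8·(row 2) gives 524·β₁ = 6·(-99) − 8·5 = -634, so β₁ = -317/262.
Then β₀ = (5 − 8·(-317/262))/6 = 641/262.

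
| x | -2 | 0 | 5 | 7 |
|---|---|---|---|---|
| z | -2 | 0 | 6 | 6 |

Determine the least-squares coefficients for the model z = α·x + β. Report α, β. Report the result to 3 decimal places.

α = 0.962, β = 0.094

Setting ∂/∂α … = 0 gives: 78·α + 10·β = 76;  10·α + 4·β = 10.
(Σx·x = 78, Σx = 10, Σ1 = 4, Σx·z = 76, Σz = 10.)
Δ = 78·4 − 10² = 212.
α = (76·4 − 10·10)/212 = 51/53; β = (78·10 − 10·76)/212 = 5/53.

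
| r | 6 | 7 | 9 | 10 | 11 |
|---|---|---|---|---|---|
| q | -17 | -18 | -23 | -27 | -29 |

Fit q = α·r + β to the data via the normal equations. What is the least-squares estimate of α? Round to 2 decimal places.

α = -2.53

The normal equations are: 387·α + 43·β = -1024;  43·α + 5·β = -114.
Eliminating β: 5·(row 1) − 43·(row 2) gives 86·α = 5·(-1024) − 43·(-114) = -218, so α = -109/43.
Then β = ((-114) − 43·(-109/43))/5 = -1.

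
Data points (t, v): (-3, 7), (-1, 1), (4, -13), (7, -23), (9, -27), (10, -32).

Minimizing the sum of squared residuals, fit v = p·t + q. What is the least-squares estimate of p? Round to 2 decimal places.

Normal-equation sums: Σt·t = 256, Σt = 26, Σ1 = 6.
And Σt·v = -798, Σv = -87.
So AᵀA·[p, q]ᵀ = Aᵀv: [[256, 26]; [26, 6]]·[p, q]ᵀ = [-798, -87]ᵀ.
Eliminating q: 6·(row 1) − 26·(row 2) gives 860·p = 6·(-798) − 26·(-87) = -2526, so p = -1263/430.
Then q = ((-87) − 26·(-1263/430))/6 = -381/215.

p = -2.94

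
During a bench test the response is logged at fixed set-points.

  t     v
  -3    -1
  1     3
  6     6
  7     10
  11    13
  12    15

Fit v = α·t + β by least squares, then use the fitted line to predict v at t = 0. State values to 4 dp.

v̂ = 1.7629

Normal-equation sums: Σt·t = 360, Σt = 34, Σ1 = 6.
Moment sums: Σt·v = 435, Σv = 46.
So MᵀM·[α, β]ᵀ = Mᵀv: [[360, 34]; [34, 6]]·[α, β]ᵀ = [435, 46]ᵀ.
Determinant 360·6 − 34² = 1004.
α = (435·6 − 34·46)/1004 = 523/502; β = (360·46 − 34·435)/1004 = 885/502.
At t = 0: v̂ = (523/502)·(0) + (885/502)·(1) = 885/502.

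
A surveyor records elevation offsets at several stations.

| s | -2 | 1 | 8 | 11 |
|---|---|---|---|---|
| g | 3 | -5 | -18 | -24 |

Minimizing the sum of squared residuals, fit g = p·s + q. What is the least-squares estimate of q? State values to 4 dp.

Entries of AᵀA: Σs·s = 190, Σs = 18, Σ1 = 4.
Moment sums: Σs·g = -419, Σg = -44.
Normal equations: [[190, 18]; [18, 4]]·[p, q]ᵀ = [-419, -44]ᵀ.
Determinant 190·4 − 18² = 436.
p = ((-419)·4 − 18·(-44))/436 = -221/109; q = (190·(-44) − 18·(-419))/436 = -409/218.

q = -1.8761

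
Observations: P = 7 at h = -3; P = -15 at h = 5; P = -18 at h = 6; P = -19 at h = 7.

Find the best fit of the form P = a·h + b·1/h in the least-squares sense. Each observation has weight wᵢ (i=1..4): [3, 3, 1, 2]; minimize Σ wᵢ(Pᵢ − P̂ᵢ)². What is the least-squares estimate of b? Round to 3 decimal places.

b = 4.573

The normal system XᵀWX·[a, b]ᵀ = XᵀWP is [[236, 9]; [9, 23017/44100]]·[a, b]ᵀ = [-662, -171/7]ᵀ.
Δ = 236·(23017/44100) − 9² = 464978/11025.
a = ((-662)·(23017/44100) − 9·(-171/7))/(464978/11025) = -2770777/929956; b = (236·(-171/7) − 9·(-662))/(464978/11025) = 1063125/232489.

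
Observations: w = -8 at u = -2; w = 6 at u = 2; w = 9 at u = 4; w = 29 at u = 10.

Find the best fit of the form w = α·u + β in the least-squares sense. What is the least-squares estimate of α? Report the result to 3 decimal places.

Setting ∂/∂α … = 0 gives: 124·α + 14·β = 354;  14·α + 4·β = 36.
(Σu·u = 124, Σu = 14, Σ1 = 4, Σu·w = 354, Σw = 36.)
Determinant 124·4 − 14² = 300.
α = (354·4 − 14·36)/300 = 76/25; β = (124·36 − 14·354)/300 = -41/25.

α = 3.040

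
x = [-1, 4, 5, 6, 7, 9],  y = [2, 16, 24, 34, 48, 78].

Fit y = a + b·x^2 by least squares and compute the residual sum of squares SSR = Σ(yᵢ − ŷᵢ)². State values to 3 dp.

The normal system MᵀM·[a, b]ᵀ = Mᵀy is [[6, 208]; [208, 11140]]·[a, b]ᵀ = [202, 10752]ᵀ.
det = 6·11140 − 208² = 23576.
a = (202·11140 − 208·10752)/23576 = 1733/2947; b = (6·10752 − 208·202)/23576 = 2812/2947.
Residuals: 1349/2947, 61/421, -1305/2947, -2767/2947, 1935/2947, 361/2947; SSR = 5170/2947.

SSR = 1.754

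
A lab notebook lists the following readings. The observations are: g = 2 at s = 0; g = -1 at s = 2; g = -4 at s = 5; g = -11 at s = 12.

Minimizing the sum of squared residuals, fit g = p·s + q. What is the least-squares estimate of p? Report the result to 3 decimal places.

p = -1.057

Forming AᵀA = [[173, 19]; [19, 4]] and Aᵀg = [-154, -14]ᵀ gives AᵀA·[p, q]ᵀ = Aᵀg.
Determinant 173·4 − 19² = 331.
p = ((-154)·4 − 19·(-14))/331 = -350/331; q = (173·(-14) − 19·(-154))/331 = 504/331.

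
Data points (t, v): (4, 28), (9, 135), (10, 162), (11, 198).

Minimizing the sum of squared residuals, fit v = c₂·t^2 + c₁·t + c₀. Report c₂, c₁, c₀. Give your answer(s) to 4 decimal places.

With design matrix X, XᵀX = [[31458, 3124, 318]; [3124, 318, 34]; [318, 34, 4]] and Xᵀv = [51541, 5125, 523]ᵀ.
Solving the 3×3 system (Gaussian elimination) gives c₂ = 2843/1892, c₁ = 3059/1892, c₀ = -4641/1892.

c₂ = 1.5026, c₁ = 1.6168, c₀ = -2.4530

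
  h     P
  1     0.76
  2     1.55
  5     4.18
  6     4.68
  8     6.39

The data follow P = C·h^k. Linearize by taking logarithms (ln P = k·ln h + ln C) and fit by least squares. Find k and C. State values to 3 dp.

k = 1.027, C = 0.763

Let Y = ln P. Fitting Y = k·ln h + ln C by least squares:
Σln h = 6.1738, Σ(ln h)² = 10.6052, Σln P = 4.9922, Σln h·ln P = 9.2278.
Normal system: [[10.6052, 6.1738]; [6.1738, 5]]·[k, ln C]ᵀ = [9.2278, 4.9922]ᵀ.
Δ = 10.6052·5 − (6.1738)² = 14.9105; k = (9.2278·5 − 6.1738·4.9922)/14.9105 = 1.02736, ln C = (10.6052·4.9922 − 6.1738·9.2278)/14.9105 = -0.27011, so C = exp(-0.27011) = 0.76329.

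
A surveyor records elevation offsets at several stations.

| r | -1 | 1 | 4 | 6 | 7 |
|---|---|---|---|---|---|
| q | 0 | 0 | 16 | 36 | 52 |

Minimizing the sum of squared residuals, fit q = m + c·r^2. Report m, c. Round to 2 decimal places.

Sums needed: Σ1 = 5, Σr^2 = 103, Σr^2·r^2 = 3955.
For Aᵀq: Σq = 104, Σr^2·q = 4100.
det = 5·3955 − 103² = 9166.
m = (104·3955 − 103·4100)/9166 = -5490/4583; c = (5·4100 − 103·104)/9166 = 4894/4583.

m = -1.20, c = 1.07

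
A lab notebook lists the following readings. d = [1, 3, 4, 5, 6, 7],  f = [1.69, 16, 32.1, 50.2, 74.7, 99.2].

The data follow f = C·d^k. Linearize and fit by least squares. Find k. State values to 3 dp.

k = 2.109

Linearized form: ln f = k·ln d + ln C. From the 6 transformed points,
Over the data: Σln d = 7.8320, Σ(ln d)² = 12.7160, Σln f = 19.5928, Σln d·ln f = 30.8318.
Normal system: [[12.7160, 7.8320]; [7.8320, 6]]·[k, ln C]ᵀ = [30.8318, 19.5928]ᵀ.
Slope k = (n·Σln d·ln f − Σln d·Σln f)/(n·Σ(ln d)² − (Σln d)²) = (6·30.8318 − 7.8320·19.5928)/14.9557 = 2.10887; ln C = (Σln f − k·Σln d)/n = 0.51269.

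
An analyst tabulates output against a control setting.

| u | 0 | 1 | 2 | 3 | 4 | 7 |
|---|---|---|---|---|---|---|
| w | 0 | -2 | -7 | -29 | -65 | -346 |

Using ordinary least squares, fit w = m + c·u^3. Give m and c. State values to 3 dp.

Sums needed: Σ1 = 6, Σu^3 = 443, Σu^3·u^3 = 122539.
For Xᵀw: Σw = -449, Σu^3·w = -123679.
So XᵀX·[m, c]ᵀ = Xᵀw: [[6, 443]; [443, 122539]]·[m, c]ᵀ = [-449, -123679]ᵀ.
Δ = 6·122539 − 443² = 538985.
m = ((-449)·122539 − 443·(-123679))/538985 = -13542/31705; c = (6·(-123679) − 443·(-449))/538985 = -31951/31705.

m = -0.427, c = -1.008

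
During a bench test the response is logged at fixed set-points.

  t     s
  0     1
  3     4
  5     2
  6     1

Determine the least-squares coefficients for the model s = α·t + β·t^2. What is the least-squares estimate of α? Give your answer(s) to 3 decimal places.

α = 2.366

With design matrix X, XᵀX = [[70, 368]; [368, 2002]] and Xᵀs = [28, 122]ᵀ.
Eliminating β: 2002·(row 1) − 368·(row 2) gives 4716·α = 2002·28 − 368·122 = 11160, so α = 310/131.
Then β = (122 − 368·(310/131))/2002 = -49/131.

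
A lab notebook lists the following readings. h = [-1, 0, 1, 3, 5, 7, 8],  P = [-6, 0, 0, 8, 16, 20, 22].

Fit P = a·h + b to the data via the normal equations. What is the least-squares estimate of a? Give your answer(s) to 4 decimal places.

The normal system AᵀA·[a, b]ᵀ = AᵀP is [[149, 23]; [23, 7]]·[a, b]ᵀ = [426, 60]ᵀ.
Eliminating b: 7·(row 1) − 23·(row 2) gives 514·a = 7·426 − 23·60 = 1602, so a = 801/257.
Then b = (60 − 23·(801/257))/7 = -429/257.

a = 3.1167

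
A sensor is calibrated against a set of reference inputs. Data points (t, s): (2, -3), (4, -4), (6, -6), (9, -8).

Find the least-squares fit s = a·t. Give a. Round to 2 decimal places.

With design matrix X, XᵀX = [[137]] and Xᵀs = [-130]ᵀ.
a = (-130)/137 = -0.948905.

a = -0.95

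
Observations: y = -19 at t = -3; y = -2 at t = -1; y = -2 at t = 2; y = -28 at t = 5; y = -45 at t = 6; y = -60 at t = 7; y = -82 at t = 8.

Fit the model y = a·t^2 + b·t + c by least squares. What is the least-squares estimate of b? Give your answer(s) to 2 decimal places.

With design matrix A, AᵀA = [[8516, 1176, 188]; [1176, 188, 24]; [188, 24, 7]] and Aᵀy = [-10689, -1431, -238]ᵀ.
Row-reducing yields a = -44599/29428, b = 53001/29428, c = 3883/7357.

b = 1.80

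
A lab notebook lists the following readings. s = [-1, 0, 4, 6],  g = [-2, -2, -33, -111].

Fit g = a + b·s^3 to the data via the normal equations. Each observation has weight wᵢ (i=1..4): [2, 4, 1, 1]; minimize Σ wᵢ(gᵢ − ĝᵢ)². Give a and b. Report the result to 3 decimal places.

a = -2.027, b = -0.503

Sums needed: Σwᵢ·1 = 8, Σwᵢ·s^3 = 278, Σwᵢ·s^3·s^3 = 50754.
For AᵀWg: Σwᵢ·g = -156, Σwᵢ·s^3·g = -26084.
AᵀWA·[a, b]ᵀ = AᵀWg becomes [[8, 278]; [278, 50754]]·[a, b]ᵀ = [-156, -26084]ᵀ.
Eliminating b: 50754·(row 1) − 278·(row 2) gives 328748·a = 50754·(-156) − 278·(-26084) = -666272, so a = -166568/82187.
Then b = ((-26084) − 278·(-166568/82187))/50754 = -41326/82187.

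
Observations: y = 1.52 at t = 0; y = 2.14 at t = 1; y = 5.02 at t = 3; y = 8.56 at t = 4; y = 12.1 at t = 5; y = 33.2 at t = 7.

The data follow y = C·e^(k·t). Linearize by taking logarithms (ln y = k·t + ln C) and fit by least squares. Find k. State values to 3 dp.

With ln yᵢ as the transformed response and tᵢ as the regressor:
Over the data: Σt = 20.0000, Σ(t)² = 100.0000, Σln y = 10.9358, Σt·ln y = 51.1734.
Normal system: [[100.0000, 20.0000]; [20.0000, 6]]·[k, ln C]ᵀ = [51.1734, 10.9358]ᵀ.
Slope k = (n·Σt·ln y − Σt·Σln y)/(n·Σ(t)² − (Σt)²) = (6·51.1734 − 20.0000·10.9358)/200.0000 = 0.44162; ln C = (Σln y − k·Σt)/n = 0.35056.

k = 0.442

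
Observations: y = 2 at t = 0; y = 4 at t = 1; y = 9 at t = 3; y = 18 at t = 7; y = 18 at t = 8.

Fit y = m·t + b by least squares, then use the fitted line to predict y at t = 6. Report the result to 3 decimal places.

ŷ = 14.843

Normal-equation sums: Σt·t = 123, Σt = 19, Σ1 = 5.
Moment sums: Σt·y = 301, Σy = 51.
AᵀA·[m, b]ᵀ = Aᵀy becomes [[123, 19]; [19, 5]]·[m, b]ᵀ = [301, 51]ᵀ.
Determinant 123·5 − 19² = 254.
m = (301·5 − 19·51)/254 = 268/127; b = (123·51 − 19·301)/254 = 277/127.
At t = 6: ŷ = (268/127)·(6) + (277/127)·(1) = 1885/127.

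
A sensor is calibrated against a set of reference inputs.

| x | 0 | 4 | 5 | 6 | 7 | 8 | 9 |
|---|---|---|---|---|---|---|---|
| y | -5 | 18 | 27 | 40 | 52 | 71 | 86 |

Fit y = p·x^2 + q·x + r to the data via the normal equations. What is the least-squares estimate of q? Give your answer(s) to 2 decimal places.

From the data, Σx^2·x^2 = 15235, Σx^2·x = 1989, Σx^2 = 271, Σx·x = 271, Σx = 39, Σ1 = 7.
For Aᵀy: Σx^2·y = 16461, Σx·y = 2153, Σy = 289.
So AᵀA·[p, q, r]ᵀ = Aᵀy: [[15235, 1989, 271]; [1989, 271, 39]; [271, 39, 7]]·[p, q, r]ᵀ = [16461, 2153, 289]ᵀ.
Row-reducing yields p = 3676/4011, q = 2582/1337, r = -2839/573.

q = 1.93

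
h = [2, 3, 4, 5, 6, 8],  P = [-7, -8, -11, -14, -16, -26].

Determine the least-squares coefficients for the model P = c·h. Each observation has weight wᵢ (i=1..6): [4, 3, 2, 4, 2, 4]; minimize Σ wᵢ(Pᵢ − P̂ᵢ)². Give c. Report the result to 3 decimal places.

The normal system MᵀWM·[c]ᵀ = MᵀWP is [[503]]·[c]ᵀ = [-1520]ᵀ.
Hence c = -1520 / 503 ≈ -3.02187.

c = -3.022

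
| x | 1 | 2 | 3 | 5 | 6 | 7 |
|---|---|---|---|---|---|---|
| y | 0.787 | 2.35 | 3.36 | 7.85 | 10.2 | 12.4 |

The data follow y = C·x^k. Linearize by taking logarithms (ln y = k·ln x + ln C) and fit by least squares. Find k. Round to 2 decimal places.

With ln yᵢ as the transformed response and ln xᵢ as the regressor:
Over the data: Σln x = 7.1389, Σ(ln x)² = 11.2747, Σln y = 8.7274, Σln x·ln y = 14.3003.
Normal system: [[11.2747, 7.1389]; [7.1389, 6]]·[k, ln C]ᵀ = [14.3003, 8.7274]ᵀ.
Slope k = (n·Σln x·ln y − Σln x·Σln y)/(n·Σ(ln x)² − (Σln x)²) = (6·14.3003 − 7.1389·8.7274)/16.6845 = 1.40837; ln C = (Σln y − k·Σln x)/n = -0.22112.

k = 1.41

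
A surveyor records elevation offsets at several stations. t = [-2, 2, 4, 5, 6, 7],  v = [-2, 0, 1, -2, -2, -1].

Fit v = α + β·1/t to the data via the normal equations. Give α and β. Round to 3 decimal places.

With design matrix A, AᵀA = [[6, 319/420]; [319/420, 114781/176400]] and Aᵀv = [-6, 157/420]ᵀ.
det = 6·(114781/176400) − (319/420)² = 23477/7056.
α = ((-6)·(114781/176400) − (319/420)·(157/420))/(23477/7056) = -43457/34525; β = (6·(157/420) − (319/420)·(-6))/(23477/7056) = 14112/6905.

α = -1.259, β = 2.044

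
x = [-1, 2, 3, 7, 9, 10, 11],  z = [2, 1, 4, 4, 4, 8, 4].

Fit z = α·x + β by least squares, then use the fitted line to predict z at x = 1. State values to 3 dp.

Sums needed: Σx·x = 365, Σx = 41, Σ1 = 7.
And Σx·z = 200, Σz = 27.
MᵀM·[α, β]ᵀ = Mᵀz becomes [[365, 41]; [41, 7]]·[α, β]ᵀ = [200, 27]ᵀ.
det = 365·7 − 41² = 874.
α = (200·7 − 41·27)/874 = 293/874; β = (365·27 − 41·200)/874 = 1655/874.
At x = 1: ẑ = (293/874)·(1) + (1655/874)·(1) = 974/437.

ẑ = 2.229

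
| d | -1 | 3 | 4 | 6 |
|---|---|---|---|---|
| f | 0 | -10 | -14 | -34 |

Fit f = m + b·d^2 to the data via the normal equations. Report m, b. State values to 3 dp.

AᵀA·[m, b]ᵀ = Aᵀf reads: 4·m + 62·b = -58;  62·m + 1634·b = -1538.
det = 4·1634 − 62² = 2692.
m = ((-58)·1634 − 62·(-1538))/2692 = 146/673; b = (4·(-1538) − 62·(-58))/2692 = -639/673.

m = 0.217, b = -0.949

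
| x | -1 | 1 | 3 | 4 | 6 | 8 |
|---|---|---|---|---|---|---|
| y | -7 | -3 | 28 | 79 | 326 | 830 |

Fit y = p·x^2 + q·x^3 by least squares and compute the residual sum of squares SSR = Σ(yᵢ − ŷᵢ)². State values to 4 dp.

The normal system MᵀM·[p, q]ᵀ = Mᵀy is [[5731, 41811]; [41811, 313627]]·[p, q]ᵀ = [66362, 501192]ᵀ.
det = 5731·313627 − 41811² = 49236616.
p = (66362·313627 − 41811·501192)/49236616 = -71211869/24618308; q = (5731·501192 − 41811·66362)/49236616 = 4439535/2238028.
Residuals: -26140701/12309154, -12869485/6154577, 5838775/12309154, -10299101/6154577, 10215133/6154577, -3176466/6154577; SSR = 183762715/12309154.

SSR = 14.9289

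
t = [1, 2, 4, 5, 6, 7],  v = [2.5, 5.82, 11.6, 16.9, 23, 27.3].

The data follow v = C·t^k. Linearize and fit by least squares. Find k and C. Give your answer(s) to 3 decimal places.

k = 1.216, C = 2.448

Taking logs, ln v = k·ln t + ln C, so regress ln v on ln t.
XᵀX = [[11.9895, 7.4265]; [7.4265, 6]], rhs = [21.2220, 14.3983]ᵀ  (here Σln t = 7.4265, Σ(ln t)² = 11.9895, Σln v = 14.3983, Σln t·ln v = 21.2220).
Δ = 11.9895·6 − (7.4265)² = 16.7835; k = (21.2220·6 − 7.4265·14.3983)/16.7835 = 1.21562, ln C = (11.9895·14.3983 − 7.4265·21.2220)/16.7835 = 0.89507, so C = exp(0.89507) = 2.44751.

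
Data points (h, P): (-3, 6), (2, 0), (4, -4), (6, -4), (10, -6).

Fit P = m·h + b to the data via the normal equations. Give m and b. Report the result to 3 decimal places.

m = -0.944, b = 1.987

Sums needed: Σh·h = 165, Σh = 19, Σ1 = 5.
Moment sums: Σh·P = -118, ΣP = -8.
So XᵀX·[m, b]ᵀ = XᵀP: [[165, 19]; [19, 5]]·[m, b]ᵀ = [-118, -8]ᵀ.
Determinant 165·5 − 19² = 464.
m = ((-118)·5 − 19·(-8))/464 = -219/232; b = (165·(-8) − 19·(-118))/464 = 461/232.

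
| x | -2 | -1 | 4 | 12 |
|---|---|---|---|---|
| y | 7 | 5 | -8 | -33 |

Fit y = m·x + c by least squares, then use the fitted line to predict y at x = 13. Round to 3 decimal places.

Entries of AᵀA: Σx·x = 165, Σx = 13, Σ1 = 4.
Moment sums: Σx·y = -447, Σy = -29.
Normal equations: [[165, 13]; [13, 4]]·[m, c]ᵀ = [-447, -29]ᵀ.
Eliminating c: 4·(row 1) − 13·(row 2) gives 491·m = 4·(-447) − 13·(-29) = -1411, so m = -1411/491.
Then c = ((-29) − 13·(-1411/491))/4 = 1026/491.
At x = 13: ŷ = (-1411/491)·(13) + (1026/491)·(1) = -17317/491.

ŷ = -35.269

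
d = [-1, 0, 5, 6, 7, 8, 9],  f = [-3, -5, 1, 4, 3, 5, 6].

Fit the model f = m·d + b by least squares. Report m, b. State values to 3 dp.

m = 1.030, b = -3.431

Forming MᵀM = [[256, 34]; [34, 7]] and Mᵀf = [147, 11]ᵀ gives MᵀM·[m, b]ᵀ = Mᵀf.
Determinant 256·7 − 34² = 636.
m = (147·7 − 34·11)/636 = 655/636; b = (256·11 − 34·147)/636 = -1091/318.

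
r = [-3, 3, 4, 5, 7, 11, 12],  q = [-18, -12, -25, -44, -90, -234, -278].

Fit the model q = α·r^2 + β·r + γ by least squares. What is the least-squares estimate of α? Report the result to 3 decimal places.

Normal-equation sums: Σr^2·r^2 = 38821, Σr^2·r = 3591, Σr^2 = 373, Σr·r = 373, Σr = 39, Σ1 = 7.
Moment sums: Σr^2·q = -74526, Σr·q = -6842, Σq = -701.
Normal equations: [[38821, 3591, 373]; [3591, 373, 39]; [373, 39, 7]]·[α, β, γ]ᵀ = [-74526, -6842, -701]ᵀ.
Inverting the 3×3 Gram matrix, [α, β, γ]ᵀ = [-235537/115734, 17649/19289, 370843/115734]ᵀ.

α = -2.035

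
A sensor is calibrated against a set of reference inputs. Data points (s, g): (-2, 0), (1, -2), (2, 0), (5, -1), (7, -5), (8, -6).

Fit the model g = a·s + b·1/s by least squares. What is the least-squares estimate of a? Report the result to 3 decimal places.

From the data, Σs·s = 147, Σs·1/s = 6, Σ1/s·1/s = 123561/78400.
Moment sums: Σs·g = -90, Σ1/s·g = -513/140.
So XᵀX·[a, b]ᵀ = Xᵀg: [[147, 6]; [6, 123561/78400]]·[a, b]ᵀ = [-90, -513/140]ᵀ.
Eliminating b: (123561/78400)·(row 1) − 6·(row 2) gives (313083/1600)·a = (123561/78400)·(-90) − 6·(-513/140) = -939681/7840, so a = -1044090/1704563.
Then b = ((-513/140) − 6·(-1044090/1704563))/(123561/78400) = 240/34787.

a = -0.613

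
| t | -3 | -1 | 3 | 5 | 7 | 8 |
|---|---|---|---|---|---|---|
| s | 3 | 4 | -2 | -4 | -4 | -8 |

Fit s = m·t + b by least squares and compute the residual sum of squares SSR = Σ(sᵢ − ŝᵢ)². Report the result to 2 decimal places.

The normal equations are: 157·m + 19·b = -131;  19·m + 6·b = -11.
(Σt·t = 157, Σt = 19, Σ1 = 6, Σt·s = -131, Σs = -11.)
Determinant 157·6 − 19² = 581.
m = ((-131)·6 − 19·(-11))/581 = -577/581; b = (157·(-11) − 19·(-131))/581 = 762/581.
Residuals: -750/581, 985/581, -193/581, -201/581, 953/581, -794/581; SSR = 5420/581.

SSR = 9.33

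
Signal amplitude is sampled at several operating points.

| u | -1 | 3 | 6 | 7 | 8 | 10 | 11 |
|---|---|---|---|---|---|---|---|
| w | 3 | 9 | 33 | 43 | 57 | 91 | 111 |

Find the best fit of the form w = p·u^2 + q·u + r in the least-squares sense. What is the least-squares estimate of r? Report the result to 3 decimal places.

r = 1.664

Compute the Gram sums: Σu^2·u^2 = 32516, Σu^2·u = 3428, Σu^2 = 380, Σu·u = 380, Σu = 44, Σ1 = 7.
Right-hand side: Σu^2·w = 29558, Σu·w = 3110, Σw = 347.
XᵀX·[p, q, r]ᵀ = Xᵀw becomes [[32516, 3428, 380]; [3428, 380, 44]; [380, 44, 7]]·[p, q, r]ᵀ = [29558, 3110, 347]ᵀ.
Row-reducing yields p = 20907/21742, q = -7426/10871, r = 18093/10871.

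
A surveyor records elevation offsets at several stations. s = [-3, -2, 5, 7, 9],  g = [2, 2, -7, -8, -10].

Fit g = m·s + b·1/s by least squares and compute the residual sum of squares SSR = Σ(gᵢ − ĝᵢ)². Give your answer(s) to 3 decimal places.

Compute the Gram sums: Σs·s = 168, Σs·1/s = 5, Σ1/s·1/s = 172201/396900.
Moment sums: Σs·g = -191, Σ1/s·g = -1676/315.
MᵀM·[m, b]ᵀ = Mᵀg becomes [[168, 5]; [5, 172201/396900]]·[m, b]ᵀ = [-191, -1676/315]ᵀ.
det = 168·(172201/396900) − 5² = 226277/4725.
m = ((-191)·(172201/396900) − 5·(-1676/315))/(226277/4725) = -22331591/19007268; b = (168·(-1676/315) − 5·(-191))/(226277/4725) = 288855/226277.
Residuals: -6964099/6335756, 1370816/4751817, -26245685/19007268, 113819/2715324, 2738553/6335756; SSR = 64371275/19007268.

SSR = 3.387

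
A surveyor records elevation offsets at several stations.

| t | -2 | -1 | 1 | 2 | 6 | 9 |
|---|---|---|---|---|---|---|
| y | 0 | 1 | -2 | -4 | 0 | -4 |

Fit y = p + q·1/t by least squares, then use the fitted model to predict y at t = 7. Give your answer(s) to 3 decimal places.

ŷ = -1.692

Sums needed: Σ1 = 6, Σ1/t = 5/18, Σ1/t·1/t = 823/324.
For Xᵀy: Σy = -9, Σ1/t·y = -49/9.
Determinant 6·(823/324) − (5/18)² = 4913/324.
p = ((-9)·(823/324) − (5/18)·(-49/9))/(4913/324) = -6917/4913; q = (6·(-49/9) − (5/18)·(-9))/(4913/324) = -9774/4913.
At t = 7: ŷ = (-6917/4913)·(1) + (-9774/4913)·(1/7) = -58193/34391.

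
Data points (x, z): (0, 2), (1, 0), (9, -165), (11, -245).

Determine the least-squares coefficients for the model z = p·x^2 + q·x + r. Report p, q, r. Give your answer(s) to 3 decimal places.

The normal system AᵀA·[p, q, r]ᵀ = Aᵀz is [[21203, 2061, 203]; [2061, 203, 21]; [203, 21, 4]]·[p, q, r]ᵀ = [-43010, -4180, -408]ᵀ.
Solving the 3×3 system (Gaussian elimination) gives p = -80753/41044, q = -35345/41044, r = 24322/10261.

p = -1.967, q = -0.861, r = 2.370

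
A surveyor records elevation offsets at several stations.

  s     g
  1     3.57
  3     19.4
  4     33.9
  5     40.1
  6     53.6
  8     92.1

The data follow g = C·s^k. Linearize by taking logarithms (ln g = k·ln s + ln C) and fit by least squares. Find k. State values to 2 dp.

Taking logs, ln g = k·ln s + ln C, so regress ln g on ln s.
AᵀA = [[13.2535, 7.9655]; [7.9655, 6]], rhs = [30.6222, 19.9571]ᵀ  (here Σln s = 7.9655, Σ(ln s)² = 13.2535, Σln g = 19.9571, Σln s·ln g = 30.6222).
Solving (det = 16.0713): k = 1.54093, ln C = 1.28045.

k = 1.54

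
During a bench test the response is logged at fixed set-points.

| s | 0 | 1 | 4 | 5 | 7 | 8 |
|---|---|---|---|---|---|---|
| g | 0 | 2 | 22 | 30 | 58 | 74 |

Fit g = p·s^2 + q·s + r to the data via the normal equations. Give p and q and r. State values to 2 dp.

AᵀA·[p, q, r]ᵀ = Aᵀg reads: 7379·p + 1045·q + 155·r = 8682;  1045·p + 155·q + 25·r = 1238;  155·p + 25·q + 6·r = 186.
(Σs^2·s^2 = 7379, Σs^2·s = 1045, Σs^2 = 155, Σs·s = 155, Σs = 25, Σ1 = 6, Σs^2·g = 8682, Σs·g = 1238, Σg = 186.)
Inverting the 3×3 Gram matrix, [p, q, r]ᵀ = [1840/1833, 11234/9165, -24/611]ᵀ.

p = 1.00, q = 1.23, r = -0.04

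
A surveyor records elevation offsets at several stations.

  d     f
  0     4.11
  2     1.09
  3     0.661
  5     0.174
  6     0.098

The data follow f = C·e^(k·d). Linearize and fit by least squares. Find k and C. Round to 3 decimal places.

k = -0.623, C = 4.035

Let Y = ln f. Fitting Y = k·d + ln C by least squares:
XᵀX = [[74.0000, 16.0000]; [16.0000, 5]], rhs = [-23.7499, -2.9859]ᵀ  (here Σd = 16.0000, Σ(d)² = 74.0000, Σln f = -2.9859, Σd·ln f = -23.7499).
Slope k = (n·Σd·ln f − Σd·Σln f)/(n·Σ(d)² − (Σd)²) = (5·-23.7499 − 16.0000·-2.9859)/114.0000 = -0.62259; ln C = (Σln f − k·Σd)/n = 1.39511, so C = exp(1.39511) = 4.03541.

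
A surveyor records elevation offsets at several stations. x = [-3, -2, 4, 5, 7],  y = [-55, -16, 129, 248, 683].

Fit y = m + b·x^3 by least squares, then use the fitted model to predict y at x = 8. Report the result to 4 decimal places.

ŷ = 1019.7879

Compute the Gram sums: Σ1 = 5, Σx^3 = 497, Σx^3·x^3 = 138163.
Moment sums: Σy = 989, Σx^3·y = 275138.
AᵀA·[m, b]ᵀ = Aᵀy becomes [[5, 497]; [497, 138163]]·[m, b]ᵀ = [989, 275138]ᵀ.
Eliminating b: 138163·(row 1) − 497·(row 2) gives 443806·m = 138163·989 − 497·275138 = -100379, so m = -100379/443806.
Then b = (275138 − 497·(-100379/443806))/138163 = 884157/443806.
At x = 8: ŷ = (-100379/443806)·(1) + (884157/443806)·(512) = 452588005/443806.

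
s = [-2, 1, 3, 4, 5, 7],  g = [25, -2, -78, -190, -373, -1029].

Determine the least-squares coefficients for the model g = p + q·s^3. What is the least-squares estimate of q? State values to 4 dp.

q = -3.0043

Setting ∂/∂p … = 0 gives: 6·p + 552·q = -1647;  552·p + 138164·q = -414040.
(Σ1 = 6, Σs^3 = 552, Σs^3·s^3 = 138164, Σg = -1647, Σs^3·g = -414040.)
Δ = 6·138164 − 552² = 524280.
p = ((-1647)·138164 − 552·(-414040))/524280 = 82831/43690; q = (6·(-414040) − 552·(-1647))/524280 = -65629/21845.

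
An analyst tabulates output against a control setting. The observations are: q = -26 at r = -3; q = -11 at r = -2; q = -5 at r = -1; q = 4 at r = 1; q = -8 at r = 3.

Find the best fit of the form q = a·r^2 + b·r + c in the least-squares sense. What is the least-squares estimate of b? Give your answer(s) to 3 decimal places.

Sums needed: Σr^2·r^2 = 180, Σr^2·r = -8, Σr^2 = 24, Σr·r = 24, Σr = -2, Σ1 = 5.
And Σr^2·q = -351, Σr·q = 85, Σq = -46.
So MᵀM·[a, b, c]ᵀ = Mᵀq: [[180, -8, 24]; [-8, 24, -2]; [24, -2, 5]]·[a, b, c]ᵀ = [-351, 85, -46]ᵀ.
Solving the 3×3 system (Gaussian elimination) gives a = -3909/1876, b = 5655/1876, c = 269/134.

b = 3.014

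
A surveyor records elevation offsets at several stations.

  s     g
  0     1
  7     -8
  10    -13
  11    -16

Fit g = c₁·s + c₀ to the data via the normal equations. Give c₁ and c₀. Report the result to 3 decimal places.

c₁ = -1.486, c₀ = 1.405

Forming MᵀM = [[270, 28]; [28, 4]] and Mᵀg = [-362, -36]ᵀ gives MᵀM·[c₁, c₀]ᵀ = Mᵀg.
Determinant 270·4 − 28² = 296.
c₁ = ((-362)·4 − 28·(-36))/296 = -55/37; c₀ = (270·(-36) − 28·(-362))/296 = 52/37.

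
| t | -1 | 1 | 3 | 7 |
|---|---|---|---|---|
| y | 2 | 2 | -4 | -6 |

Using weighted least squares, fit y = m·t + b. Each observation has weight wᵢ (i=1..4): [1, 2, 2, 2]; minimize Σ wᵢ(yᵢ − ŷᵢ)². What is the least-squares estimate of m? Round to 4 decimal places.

m = -1.1429

Entries of AᵀWA: Σwᵢ·t·t = 119, Σwᵢ·t = 21, Σwᵢ·1 = 7.
And Σwᵢ·t·y = -106, Σwᵢ·y = -14.
AᵀWA·[m, b]ᵀ = AᵀWy becomes [[119, 21]; [21, 7]]·[m, b]ᵀ = [-106, -14]ᵀ.
Δ = 119·7 − 21² = 392.
m = ((-106)·7 − 21·(-14))/392 = -8/7; b = (119·(-14) − 21·(-106))/392 = 10/7.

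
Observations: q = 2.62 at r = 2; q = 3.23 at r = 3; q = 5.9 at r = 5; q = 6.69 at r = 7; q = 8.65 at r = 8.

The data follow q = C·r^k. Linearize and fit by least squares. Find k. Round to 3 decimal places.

Let Y = ln q. Fitting Y = k·ln r + ln C by least squares:
AᵀA = [[12.3883, 7.4265]; [7.4265, 5]], rhs = [12.9973, 7.9688]ᵀ  (here Σln r = 7.4265, Σ(ln r)² = 12.3883, Σln q = 7.9688, Σln r·ln q = 12.9973).
Slope k = (n·Σln r·ln q − Σln r·Σln q)/(n·Σ(ln r)² − (Σln r)²) = (5·12.9973 − 7.4265·7.9688)/6.7880 = 0.85535; ln C = (Σln q − k·Σln r)/n = 0.32330.

k = 0.855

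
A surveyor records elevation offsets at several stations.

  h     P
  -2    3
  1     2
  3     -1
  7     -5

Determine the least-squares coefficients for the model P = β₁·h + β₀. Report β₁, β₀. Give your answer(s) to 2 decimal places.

Entries of AᵀA: Σh·h = 63, Σh = 9, Σ1 = 4.
Moment sums: Σh·P = -42, ΣP = -1.
Normal equations: [[63, 9]; [9, 4]]·[β₁, β₀]ᵀ = [-42, -1]ᵀ.
Determinant 63·4 − 9² = 171.
β₁ = ((-42)·4 − 9·(-1))/171 = -53/57; β₀ = (63·(-1) − 9·(-42))/171 = 35/19.

β₁ = -0.93, β₀ = 1.84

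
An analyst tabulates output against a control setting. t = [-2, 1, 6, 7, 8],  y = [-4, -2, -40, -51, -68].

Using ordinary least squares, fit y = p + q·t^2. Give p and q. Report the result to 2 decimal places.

Forming XᵀX = [[5, 154]; [154, 7810]] and Xᵀy = [-165, -8309]ᵀ gives XᵀX·[p, q]ᵀ = Xᵀy.
Determinant 5·7810 − 154² = 15334.
p = ((-165)·7810 − 154·(-8309))/15334 = -412/697; q = (5·(-8309) − 154·(-165))/15334 = -16135/15334.

p = -0.59, q = -1.05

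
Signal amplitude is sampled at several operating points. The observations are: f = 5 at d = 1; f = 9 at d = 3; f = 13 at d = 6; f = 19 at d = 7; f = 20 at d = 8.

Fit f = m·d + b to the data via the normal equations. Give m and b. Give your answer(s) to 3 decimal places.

m = 2.147, b = 2.465

Sums needed: Σd·d = 159, Σd = 25, Σ1 = 5.
Moment sums: Σd·f = 403, Σf = 66.
Δ = 159·5 − 25² = 170.
m = (403·5 − 25·66)/170 = 73/34; b = (159·66 − 25·403)/170 = 419/170.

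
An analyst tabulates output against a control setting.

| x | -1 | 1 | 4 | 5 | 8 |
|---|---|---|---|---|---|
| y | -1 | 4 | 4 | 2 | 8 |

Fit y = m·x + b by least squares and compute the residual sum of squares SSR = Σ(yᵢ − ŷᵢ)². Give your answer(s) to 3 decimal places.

Forming MᵀM = [[107, 17]; [17, 5]] and Mᵀy = [95, 17]ᵀ gives MᵀM·[m, b]ᵀ = Mᵀy.
det = 107·5 − 17² = 246.
m = (95·5 − 17·17)/246 = 31/41; b = (107·17 − 17·95)/246 = 34/41.
Residuals: -44/41, 99/41, 6/41, -107/41, 46/41; SSR = 618/41.

SSR = 15.073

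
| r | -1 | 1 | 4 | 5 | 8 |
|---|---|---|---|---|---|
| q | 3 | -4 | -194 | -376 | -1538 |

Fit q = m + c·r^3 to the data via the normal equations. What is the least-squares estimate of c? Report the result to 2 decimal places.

The normal equations are: 5·m + 701·c = -2109;  701·m + 281867·c = -846879.
Δ = 5·281867 − 701² = 917934.
m = ((-2109)·281867 − 701·(-846879))/917934 = -132554/152989; c = (5·(-846879) − 701·(-2109))/917934 = -459331/152989.

c = -3.00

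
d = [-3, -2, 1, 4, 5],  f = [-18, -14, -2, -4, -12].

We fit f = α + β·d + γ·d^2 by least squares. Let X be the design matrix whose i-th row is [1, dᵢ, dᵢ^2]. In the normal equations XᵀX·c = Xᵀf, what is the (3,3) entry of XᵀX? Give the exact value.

Row 3 ↔ basis d^2, column 3 ↔ basis d^2, so (XᵀX)_{3,3} = Σᵢ (d^2)·(d^2) = (9)·(9) + (4)·(4) + (1)·(1) + (16)·(16) + (25)·(25) = 979.

979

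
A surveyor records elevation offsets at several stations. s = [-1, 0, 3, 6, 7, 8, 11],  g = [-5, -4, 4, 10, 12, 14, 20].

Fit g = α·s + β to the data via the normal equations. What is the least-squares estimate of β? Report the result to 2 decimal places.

With design matrix M, MᵀM = [[280, 34]; [34, 7]] and Mᵀg = [493, 51]ᵀ.
Eliminating β: 7·(row 1) − 34·(row 2) gives 804·α = 7·493 − 34·51 = 1717, so α = 1717/804.
Then β = (51 − 34·(1717/804))/7 = -1241/402.

β = -3.09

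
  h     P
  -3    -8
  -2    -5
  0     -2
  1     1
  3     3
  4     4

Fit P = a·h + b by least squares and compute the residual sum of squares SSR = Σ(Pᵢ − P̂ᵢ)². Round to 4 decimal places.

SSR = 3.3067

Compute the Gram sums: Σh·h = 39, Σh = 3, Σ1 = 6.
For XᵀP: Σh·P = 60, ΣP = -7.
So XᵀX·[a, b]ᵀ = XᵀP: [[39, 3]; [3, 6]]·[a, b]ᵀ = [60, -7]ᵀ.
Eliminating b: 6·(row 1) − 3·(row 2) gives 225·a = 6·60 − 3·(-7) = 381, so a = 127/75.
Then b = ((-7) − 3·(127/75))/6 = -151/75.
Residuals: -68/75, 2/5, 1/75, 33/25, -1/15, -19/25; SSR = 248/75.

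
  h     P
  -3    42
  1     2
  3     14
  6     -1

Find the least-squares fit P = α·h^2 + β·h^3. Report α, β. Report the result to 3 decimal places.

α = 3.103, β = -0.522

Entries of MᵀM: Σh^2·h^2 = 1459, Σh^2·h^3 = 7777, Σh^3·h^3 = 48115.
And Σh^2·P = 470, Σh^3·P = -970.
MᵀM·[α, β]ᵀ = MᵀP becomes [[1459, 7777]; [7777, 48115]]·[α, β]ᵀ = [470, -970]ᵀ.
Determinant 1459·48115 − 7777² = 9718056.
α = (470·48115 − 7777·(-970))/9718056 = 837715/269946; β = (1459·(-970) − 7777·470)/9718056 = -140845/269946.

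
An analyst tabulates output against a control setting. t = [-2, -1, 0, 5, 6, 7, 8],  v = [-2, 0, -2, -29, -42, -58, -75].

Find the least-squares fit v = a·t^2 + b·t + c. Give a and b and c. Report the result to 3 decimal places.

Normal-equation sums: Σt^2·t^2 = 8435, Σt^2·t = 1187, Σt^2 = 179, Σt·t = 179, Σt = 23, Σ1 = 7.
For Mᵀv: Σt^2·v = -9887, Σt·v = -1399, Σv = -208.
MᵀM·[a, b, c]ᵀ = Mᵀv becomes [[8435, 1187, 179]; [1187, 179, 23]; [179, 23, 7]]·[a, b, c]ᵀ = [-9887, -1399, -208]ᵀ.
Row-reducing yields a = -76915/70644, b = -43409/70644, c = 860/5887.

a = -1.089, b = -0.614, c = 0.146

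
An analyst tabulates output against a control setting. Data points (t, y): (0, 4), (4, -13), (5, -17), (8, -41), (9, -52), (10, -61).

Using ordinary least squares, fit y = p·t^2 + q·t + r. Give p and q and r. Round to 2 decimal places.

p = -0.43, q = -2.25, r = 3.89

Normal-equation sums: Σt^2·t^2 = 21538, Σt^2·t = 2430, Σt^2 = 286, Σt·t = 286, Σt = 36, Σ1 = 6.
For Mᵀy: Σt^2·y = -13569, Σt·y = -1543, Σy = -180.
Solving the 3×3 system (Gaussian elimination) gives p = -1998/4669, q = -21005/9338, r = 627/161.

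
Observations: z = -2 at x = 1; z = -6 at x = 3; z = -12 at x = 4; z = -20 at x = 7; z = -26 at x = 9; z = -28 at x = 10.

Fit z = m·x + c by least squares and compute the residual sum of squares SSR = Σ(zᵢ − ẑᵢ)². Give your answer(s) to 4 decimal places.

SSR = 5.3263

Normal-equation sums: Σx·x = 256, Σx = 34, Σ1 = 6.
And Σx·z = -722, Σz = -94.
AᵀA·[m, c]ᵀ = Aᵀz becomes [[256, 34]; [34, 6]]·[m, c]ᵀ = [-722, -94]ᵀ.
Determinant 256·6 − 34² = 380.
m = ((-722)·6 − 34·(-94))/380 = -284/95; c = (256·(-94) − 34·(-722))/380 = 121/95.
Residuals: -27/95, 161/95, -25/19, -33/95, -7/19, 59/95; SSR = 506/95.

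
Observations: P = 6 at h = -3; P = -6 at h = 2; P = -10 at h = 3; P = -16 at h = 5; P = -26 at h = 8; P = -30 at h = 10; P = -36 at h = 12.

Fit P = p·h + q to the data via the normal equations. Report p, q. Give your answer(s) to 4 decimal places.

XᵀX·[p, q]ᵀ = XᵀP reads: 355·p + 37·q = -1080;  37·p + 7·q = -118.
Δ = 355·7 − 37² = 1116.
p = ((-1080)·7 − 37·(-118))/1116 = -1597/558; q = (355·(-118) − 37·(-1080))/1116 = -965/558.

p = -2.8620, q = -1.7294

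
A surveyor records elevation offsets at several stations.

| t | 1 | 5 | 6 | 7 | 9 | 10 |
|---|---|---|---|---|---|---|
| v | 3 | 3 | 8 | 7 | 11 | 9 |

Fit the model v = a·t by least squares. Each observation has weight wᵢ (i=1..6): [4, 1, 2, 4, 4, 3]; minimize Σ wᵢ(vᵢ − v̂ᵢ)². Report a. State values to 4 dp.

a = 1.0695

Sums needed: Σwᵢ·t·t = 921.
For XᵀWv: Σwᵢ·t·v = 985.
a = 985/921 = 1.06949.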